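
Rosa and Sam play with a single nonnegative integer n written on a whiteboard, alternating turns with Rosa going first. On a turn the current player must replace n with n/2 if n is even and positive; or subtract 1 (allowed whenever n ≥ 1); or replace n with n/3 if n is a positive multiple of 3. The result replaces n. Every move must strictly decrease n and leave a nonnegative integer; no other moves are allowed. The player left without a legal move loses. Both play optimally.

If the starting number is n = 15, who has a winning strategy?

Rosa wins.

Work bottom-up. With no move the player to move loses. Otherwise the position is W if at least one move leads to an L position for the opponent, and L if every move leads to a W.
n=0: no move → L
n=1: can move to 0, which is L ⇒ W
n=2: the only move is to 1(W), a W ⇒ L
n=3: can move to 2, which is L ⇒ W
n=4: can move to 2, which is L ⇒ W
n=5: the only move is to 4(W), a W ⇒ L
n=6: can move to 2, which is L ⇒ W
n=7: the only move is to 6(W), a W ⇒ L
n=8: can move to 7, which is L ⇒ W
n=9: moves to 3(W), 8(W); every one is W ⇒ L
n=10: can move to 5, which is L ⇒ W
n=11: the only move is to 10(W), a W ⇒ L
n=12: can move to 11, which is L ⇒ W
n=13: the only move is to 12(W), a W ⇒ L
n=14: can move to 7, which is L ⇒ W
n=15: can move to 5, which is L ⇒ W
From 15 Rosa can move to 5, reaching an L position.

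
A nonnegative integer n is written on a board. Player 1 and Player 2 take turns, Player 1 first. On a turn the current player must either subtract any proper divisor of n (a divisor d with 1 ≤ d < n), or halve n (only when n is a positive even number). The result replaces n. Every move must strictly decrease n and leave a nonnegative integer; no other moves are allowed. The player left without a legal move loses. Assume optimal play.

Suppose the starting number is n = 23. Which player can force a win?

Player 2 wins.

Classify positions by backward induction: terminal positions (no move available) are L. From any other position, the mover wins iff some move reaches an L.
n=0: no move → L
n=1: no move → L
n=2: →1(L), so W
n=3: →2(W) only, which is W, so L
n=4: →3(L), so W
n=5: →4(W) only, which is W, so L
n=6: →3(L), so W
n=7: →6(W) only, which is W, so L
n=8: →7(L), so W
n=9: →6(W), 8(W) — all W, so L
n=10: →5(L), so W
n=11: →10(W) only, which is W, so L
n=12: →9(L), so W
n=13: →12(W) only, which is W, so L
n=14: →7(L), so W
n=15: →10(W), 12(W), 14(W) — all W, so L
n=16: →15(L), so W
n=17: →16(W) only, which is W, so L
n=18: →9(L), so W
n=19: →18(W) only, which is W, so L
n=20: →15(L), so W
n=21: →14(W), 18(W), 20(W) — all W, so L
n=22: →11(L), so W
n=23: →22(W) only, which is W, so L
Every move from 23 reaches a W position, so the mover loses.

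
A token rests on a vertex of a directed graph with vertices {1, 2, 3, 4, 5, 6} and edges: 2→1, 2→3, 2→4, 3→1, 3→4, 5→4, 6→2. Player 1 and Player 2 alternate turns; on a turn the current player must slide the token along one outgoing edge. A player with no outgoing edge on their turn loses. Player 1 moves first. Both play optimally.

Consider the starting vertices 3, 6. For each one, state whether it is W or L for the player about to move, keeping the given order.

Classify positions by backward induction: terminal positions (no move available) are L. From any other position, the mover wins iff some move reaches an L.
Every edge goes from a vertex to one that appears earlier in the order 4, 1, 3, 2, 5, 6, so processing vertices in that order labels each vertex after all of its successors.
4: no outgoing edge → L
1: no outgoing edge → L
3: W (go to 1, an L position)
2: W (go to 1, an L position)
5: W (go to 4, an L position)
6: L (sole option 2(W) is W)

3: W, 6: L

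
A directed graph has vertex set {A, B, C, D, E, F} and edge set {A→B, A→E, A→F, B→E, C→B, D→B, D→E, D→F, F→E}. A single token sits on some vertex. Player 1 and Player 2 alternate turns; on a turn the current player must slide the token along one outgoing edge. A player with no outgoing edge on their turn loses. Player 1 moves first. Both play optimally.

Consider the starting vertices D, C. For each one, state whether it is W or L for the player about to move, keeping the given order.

D: W, C: L

Compute win/loss labels from the base case upward. A position with no move is L. Any other position is W if it can reach an L in one move, else L.
Every edge goes from a vertex to one that appears earlier in the order E, B, F, D, A, C, so processing vertices in that order labels each vertex after all of its successors.
E: no outgoing edge → L
B: W (go to E, an L position)
F: W (go to E, an L position)
D: W (go to E, an L position)
A: W (go to E, an L position)
C: L (sole option B(W) is W)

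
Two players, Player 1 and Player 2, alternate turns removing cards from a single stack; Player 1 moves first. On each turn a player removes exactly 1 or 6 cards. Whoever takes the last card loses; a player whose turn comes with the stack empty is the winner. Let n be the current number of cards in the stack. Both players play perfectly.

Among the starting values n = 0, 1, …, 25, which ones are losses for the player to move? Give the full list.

Work bottom-up. With no move the player to move wins. Otherwise the position is W if at least one move leads to an L position for the opponent, and L if every move leads to a W.
n=0: no move; the opponent has just taken the last card and therefore loses → W
n=1: →0(W) only, which is W, so L
n=2: →1(L), so W
n=3: →2(W) only, which is W, so L
n=4: →3(L), so W
n=5: →4(W) only, which is W, so L
n=6: →5(L), so W
n=7: →1(L), so W
n=8: →7(W), 2(W) — all W, so L
n=9: →8(L), so W
n=10: →9(W), 4(W) — all W, so L
n=11: →10(L), so W
n=12: →11(W), 6(W) — all W, so L
n=13: →12(L), so W
n=14: →8(L), so W
n=15: →14(W), 9(W) — all W, so L
n=16: →15(L), so W
n=17: →16(W), 11(W) — all W, so L
n=18: →17(L), so W
n=19: →18(W), 13(W) — all W, so L
n=20: →19(L), so W
n=21: →15(L), so W
n=22: →21(W), 16(W) — all W, so L
n=23: →22(L), so W
n=24: →23(W), 18(W) — all W, so L
n=25: →24(L), so W
Reading off the rows marked L gives the requested list; there are 11 such values of n.

1, 3, 5, 8, 10, 12, 15, 17, 19, 22, 24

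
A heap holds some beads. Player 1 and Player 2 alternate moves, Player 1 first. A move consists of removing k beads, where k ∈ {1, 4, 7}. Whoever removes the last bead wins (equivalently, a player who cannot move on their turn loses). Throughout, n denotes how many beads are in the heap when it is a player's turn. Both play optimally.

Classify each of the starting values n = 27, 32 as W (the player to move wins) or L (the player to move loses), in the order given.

27: W, 32: L

Label each position W (a win for the player to move) or L (a loss). A position with no legal move is L; any other position is W exactly when some move reaches an L, and L when every move reaches a W.
n=0: no move → L
n=1: can move to 0, which is L ⇒ W
n=2: the only move is to 1(W), a W ⇒ L
n=3: can move to 2, which is L ⇒ W
n=4: can move to 0, which is L ⇒ W
n=5: moves to 4(W), 1(W); every one is W ⇒ L
n=6: can move to 5, which is L ⇒ W
n=7: can move to 0, which is L ⇒ W
n=8: moves to 7(W), 4(W), 1(W); every one is W ⇒ L
n=9: can move to 8, which is L ⇒ W
n=10: moves to 9(W), 6(W), 3(W); every one is W ⇒ L
n=11: can move to 10, which is L ⇒ W
n=12: can move to 8, which is L ⇒ W
n=13: moves to 12(W), 9(W), 6(W); every one is W ⇒ L
n=14: can move to 13, which is L ⇒ W
n=15: can move to 8, which is L ⇒ W
n=16: moves to 15(W), 12(W), 9(W); every one is W ⇒ L
n=17: can move to 16, which is L ⇒ W
n=18: moves to 17(W), 14(W), 11(W); every one is W ⇒ L
n=19: can move to 18, which is L ⇒ W
n=20: can move to 16, which is L ⇒ W
n=21: moves to 20(W), 17(W), 14(W); every one is W ⇒ L
n=22: can move to 21, which is L ⇒ W
n=23: can move to 16, which is L ⇒ W
n=24: moves to 23(W), 20(W), 17(W); every one is W ⇒ L
n=25: can move to 24, which is L ⇒ W
n=26: moves to 25(W), 22(W), 19(W); every one is W ⇒ L
n=27: can move to 26, which is L ⇒ W
n=28: can move to 24, which is L ⇒ W
n=29: moves to 28(W), 25(W), 22(W); every one is W ⇒ L
n=30: can move to 29, which is L ⇒ W
n=31: can move to 24, which is L ⇒ W
n=32: moves to 31(W), 28(W), 25(W); every one is W ⇒ L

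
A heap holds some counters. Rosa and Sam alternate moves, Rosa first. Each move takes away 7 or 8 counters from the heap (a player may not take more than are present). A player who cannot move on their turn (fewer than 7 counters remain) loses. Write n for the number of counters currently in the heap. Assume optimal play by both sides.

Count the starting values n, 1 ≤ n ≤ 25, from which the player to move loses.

Label each position W (a win for the player to move) or L (a loss). A position with no legal move is L; any other position is W exactly when some move reaches an L, and L when every move reaches a W.
n=0: no move → L
n=1: no move → L
n=2: no move → L
n=3: no move → L
n=4: no move → L
n=5: no move → L
n=6: no move → L
n=7: W (go to 0, an L position)
n=8: W (go to 1, an L position)
n=9: W (go to 2, an L position)
n=10: W (go to 3, an L position)
n=11: W (go to 4, an L position)
n=12: W (go to 5, an L position)
n=13: W (go to 6, an L position)
n=14: W (go to 6, an L position)
n=15: L (options 8(W), 7(W) are all W)
n=16: L (options 9(W), 8(W) are all W)
n=17: L (options 10(W), 9(W) are all W)
n=18: L (options 11(W), 10(W) are all W)
n=19: L (options 12(W), 11(W) are all W)
n=20: L (options 13(W), 12(W) are all W)
n=21: L (options 14(W), 13(W) are all W)
n=22: W (go to 15, an L position)
n=23: W (go to 16, an L position)
n=24: W (go to 17, an L position)
n=25: W (go to 18, an L position)
L entries with 1 ≤ n ≤ 25 (n=0 is outside the asked range and is not counted): n = 1, 2, 3, 4, 5, 6, 15, 16, 17, 18, 19, 20, 21; that makes 13.

13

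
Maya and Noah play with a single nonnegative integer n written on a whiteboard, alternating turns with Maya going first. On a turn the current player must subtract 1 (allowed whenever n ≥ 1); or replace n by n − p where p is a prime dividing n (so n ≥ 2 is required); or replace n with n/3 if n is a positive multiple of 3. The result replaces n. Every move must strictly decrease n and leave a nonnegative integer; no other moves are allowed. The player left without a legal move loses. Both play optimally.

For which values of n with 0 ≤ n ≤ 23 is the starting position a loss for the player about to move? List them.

0, 4, 8, 14, 18, 22

Classify positions by backward induction: terminal positions (no move available) are L. From any other position, the mover wins iff some move reaches an L.
n=0: no move → L
n=1: reaches L-position 0 → W
n=2: reaches L-position 0 → W
n=3: reaches L-position 0 → W
n=4: only reaches 2(W), 3(W), all W → L
n=5: reaches L-position 0 → W
n=6: reaches L-position 4 → W
n=7: reaches L-position 0 → W
n=8: only reaches 6(W), 7(W), all W → L
n=9: reaches L-position 8 → W
n=10: reaches L-position 8 → W
n=11: reaches L-position 0 → W
n=12: reaches L-position 4 → W
n=13: reaches L-position 0 → W
n=14: only reaches 7(W), 12(W), 13(W), all W → L
n=15: reaches L-position 14 → W
n=16: reaches L-position 14 → W
n=17: reaches L-position 0 → W
n=18: only reaches 6(W), 15(W), 16(W), 17(W), all W → L
n=19: reaches L-position 0 → W
n=20: reaches L-position 18 → W
n=21: reaches L-position 14 → W
n=22: only reaches 11(W), 20(W), 21(W), all W → L
n=23: reaches L-position 0 → W
Reading off the rows marked L gives the requested list; there are 6 such values of n.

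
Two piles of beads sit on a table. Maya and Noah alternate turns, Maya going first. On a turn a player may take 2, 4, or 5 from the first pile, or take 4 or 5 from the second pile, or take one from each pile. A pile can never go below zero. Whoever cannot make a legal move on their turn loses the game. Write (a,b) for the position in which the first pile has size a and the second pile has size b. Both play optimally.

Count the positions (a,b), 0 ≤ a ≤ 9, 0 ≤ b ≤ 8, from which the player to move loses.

29

Compute win/loss labels from the base case upward. A position with no move is L. Any other position is W if it can reach an L in one move, else L.
Every move lowers a or b (never raises either), so fill the grid row by row in increasing a, and left to right within a row: each cell's successors are then already labelled.
      b=0  b=1  b=2  b=3  b=4  b=5  b=6  b=7  b=8
a=0:    L    L    L    L    W    W    W    W    W
a=1:    L    W    W    W    W    W    L    L    L
a=2:    W    W    W    W    L    L    L    W    W
a=3:    W    L    L    L    L    W    W    W    W
a=4:    W    W    W    W    W    W    W    L    L
a=5:    W    W    W    W    W    L    W    W    W
a=6:    W    L    L    L    W    W    W    W    W
a=7:    L    W    W    W    W    W    W    L    L
a=8:    L    W    W    W    W    W    L    W    W
a=9:    W    W    L    L    L    W    W    W    W
Cells with no legal move (terminal, hence L): (0,0), (0,1), (0,2), (0,3), (1,0).
The remaining L cells, each justified by listing all of its moves:
(1,6): only reaches (1,2)(W), (1,1)(W), (0,5)(W), all W → L
(1,7): only reaches (1,3)(W), (1,2)(W), (0,6)(W), all W → L
(1,8): only reaches (1,4)(W), (1,3)(W), (0,7)(W), all W → L
(2,4): only reaches (0,4)(W), (2,0)(W), (1,3)(W), all W → L
(2,5): only reaches (0,5)(W), (2,1)(W), (2,0)(W), (1,4)(W), all W → L
(2,6): only reaches (0,6)(W), (2,2)(W), (2,1)(W), (1,5)(W), all W → L
(3,1): only reaches (1,1)(W), (2,0)(W), all W → L
(3,2): only reaches (1,2)(W), (2,1)(W), all W → L
(3,3): only reaches (1,3)(W), (2,2)(W), all W → L
(3,4): only reaches (1,4)(W), (3,0)(W), (2,3)(W), all W → L
(4,7): only reaches (2,7)(W), (0,7)(W), (4,3)(W), (4,2)(W), (3,6)(W), all W → L
(4,8): only reaches (2,8)(W), (0,8)(W), (4,4)(W), (4,3)(W), (3,7)(W), all W → L
(5,5): only reaches (3,5)(W), (1,5)(W), (0,5)(W), (5,1)(W), (5,0)(W), (4,4)(W), all W → L
(6,1): only reaches (4,1)(W), (2,1)(W), (1,1)(W), (5,0)(W), all W → L
(6,2): only reaches (4,2)(W), (2,2)(W), (1,2)(W), (5,1)(W), all W → L
(6,3): only reaches (4,3)(W), (2,3)(W), (1,3)(W), (5,2)(W), all W → L
(7,0): only reaches (5,0)(W), (3,0)(W), (2,0)(W), all W → L
(7,7): only reaches (5,7)(W), (3,7)(W), (2,7)(W), (7,3)(W), (7,2)(W), (6,6)(W), all W → L
(7,8): only reaches (5,8)(W), (3,8)(W), (2,8)(W), (7,4)(W), (7,3)(W), (6,7)(W), all W → L
(8,0): only reaches (6,0)(W), (4,0)(W), (3,0)(W), all W → L
(8,6): only reaches (6,6)(W), (4,6)(W), (3,6)(W), (8,2)(W), (8,1)(W), (7,5)(W), all W → L
(9,2): only reaches (7,2)(W), (5,2)(W), (4,2)(W), (8,1)(W), all W → L
(9,3): only reaches (7,3)(W), (5,3)(W), (4,3)(W), (8,2)(W), all W → L
(9,4): only reaches (7,4)(W), (5,4)(W), (4,4)(W), (9,0)(W), (8,3)(W), all W → L
Every other cell has at least one move into one of the L cells above, so it is W.
L cells per row: a=0: 4, a=1: 4, a=2: 3, a=3: 4, a=4: 2, a=5: 1, a=6: 3, a=7: 3, a=8: 2, a=9: 3; total 29.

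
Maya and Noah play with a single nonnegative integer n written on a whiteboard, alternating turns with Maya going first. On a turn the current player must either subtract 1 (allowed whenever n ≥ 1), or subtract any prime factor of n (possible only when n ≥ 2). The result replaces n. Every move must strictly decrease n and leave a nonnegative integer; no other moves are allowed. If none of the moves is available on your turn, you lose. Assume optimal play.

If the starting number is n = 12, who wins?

Build the W/L table. Terminal = L. A non-terminal position is W if it has a move to some L; otherwise it is L.
n=0: no move → L
n=1: can move to 0, which is L ⇒ W
n=2: can move to 0, which is L ⇒ W
n=3: can move to 0, which is L ⇒ W
n=4: moves to 2(W), 3(W); every one is W ⇒ L
n=5: can move to 0, which is L ⇒ W
n=6: can move to 4, which is L ⇒ W
n=7: can move to 0, which is L ⇒ W
n=8: moves to 6(W), 7(W); every one is W ⇒ L
n=9: can move to 8, which is L ⇒ W
n=10: can move to 8, which is L ⇒ W
n=11: can move to 0, which is L ⇒ W
n=12: moves to 9(W), 10(W), 11(W); every one is W ⇒ L
The starting position 12 is L: whatever Maya does, the opponent receives a W position.

Noah wins.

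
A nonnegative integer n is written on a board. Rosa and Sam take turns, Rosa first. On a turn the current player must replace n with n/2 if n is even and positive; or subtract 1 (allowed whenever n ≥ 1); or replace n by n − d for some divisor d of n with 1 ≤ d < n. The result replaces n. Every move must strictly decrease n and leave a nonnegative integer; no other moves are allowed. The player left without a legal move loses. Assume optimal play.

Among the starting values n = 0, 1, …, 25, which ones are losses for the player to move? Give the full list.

Classify positions by backward induction: terminal positions (no move available) are L. From any other position, the mover wins iff some move reaches an L.
n=0: no move → L
n=1: W (go to 0, an L position)
n=2: L (sole option 1(W) is W)
n=3: W (go to 2, an L position)
n=4: W (go to 2, an L position)
n=5: L (sole option 4(W) is W)
n=6: W (go to 5, an L position)
n=7: L (sole option 6(W) is W)
n=8: W (go to 7, an L position)
n=9: L (options 6(W), 8(W) are all W)
n=10: W (go to 5, an L position)
n=11: L (sole option 10(W) is W)
n=12: W (go to 9, an L position)
n=13: L (sole option 12(W) is W)
n=14: W (go to 7, an L position)
n=15: L (options 10(W), 12(W), 14(W) are all W)
n=16: W (go to 15, an L position)
n=17: L (sole option 16(W) is W)
n=18: W (go to 9, an L position)
n=19: L (sole option 18(W) is W)
n=20: W (go to 15, an L position)
n=21: L (options 14(W), 18(W), 20(W) are all W)
n=22: W (go to 11, an L position)
n=23: L (sole option 22(W) is W)
n=24: W (go to 21, an L position)
n=25: L (options 20(W), 24(W) are all W)
The losing starting values of n are exactly the entries labelled L in this table (13 of them).

0, 2, 5, 7, 9, 11, 13, 15, 17, 19, 21, 23, 25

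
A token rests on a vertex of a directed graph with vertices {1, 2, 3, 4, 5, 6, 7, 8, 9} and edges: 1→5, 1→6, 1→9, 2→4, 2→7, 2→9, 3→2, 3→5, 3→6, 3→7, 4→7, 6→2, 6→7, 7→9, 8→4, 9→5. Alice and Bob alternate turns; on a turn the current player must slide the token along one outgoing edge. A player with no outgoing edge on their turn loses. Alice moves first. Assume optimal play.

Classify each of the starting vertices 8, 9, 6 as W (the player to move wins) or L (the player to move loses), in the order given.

Build the W/L table. Terminal = L. A non-terminal position is W if it has a move to some L; otherwise it is L.
Every edge goes from a vertex to one that appears earlier in the order 5, 9, 7, 4, 2, 6, 3, 8, 1, so processing vertices in that order labels each vertex after all of its successors.
5: no outgoing edge → L
9: W (go to 5, an L position)
7: L (sole option 9(W) is W)
4: W (go to 7, an L position)
2: W (go to 7, an L position)
6: W (go to 7, an L position)
3: W (go to 7, an L position)
8: L (sole option 4(W) is W)
1: W (go to 5, an L position)

8: L, 9: W, 6: W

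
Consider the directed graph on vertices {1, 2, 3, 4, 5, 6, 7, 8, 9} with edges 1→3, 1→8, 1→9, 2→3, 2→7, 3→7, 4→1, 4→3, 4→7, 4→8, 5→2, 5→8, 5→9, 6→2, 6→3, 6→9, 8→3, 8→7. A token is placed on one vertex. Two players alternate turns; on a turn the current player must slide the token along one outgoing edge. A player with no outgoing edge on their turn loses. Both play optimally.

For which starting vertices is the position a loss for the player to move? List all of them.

7, 9

Classify positions by backward induction: terminal positions (no move available) are L. From any other position, the mover wins iff some move reaches an L.
Every edge goes from a vertex to one that appears earlier in the order 9, 7, 3, 8, 2, 6, 1, 5, 4, so processing vertices in that order labels each vertex after all of its successors.
9: no outgoing edge → L
7: no outgoing edge → L
3: reaches L-position 7 → W
8: reaches L-position 7 → W
2: reaches L-position 7 → W
6: reaches L-position 9 → W
1: reaches L-position 9 → W
5: reaches L-position 9 → W
4: reaches L-position 7 → W
The losing starting vertices are exactly the entries labelled L in this table (2 of them).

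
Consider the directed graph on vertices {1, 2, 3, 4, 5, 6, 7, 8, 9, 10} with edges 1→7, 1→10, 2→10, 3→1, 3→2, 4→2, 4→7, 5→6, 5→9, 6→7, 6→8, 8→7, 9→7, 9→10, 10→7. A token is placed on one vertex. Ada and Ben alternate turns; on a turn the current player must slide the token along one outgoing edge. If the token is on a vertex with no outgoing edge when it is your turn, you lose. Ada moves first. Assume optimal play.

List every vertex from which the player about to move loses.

2, 5, 7

Work bottom-up. With no move the player to move loses. Otherwise the position is W if at least one move leads to an L position for the opponent, and L if every move leads to a W.
Every edge goes from a vertex to one that appears earlier in the order 7, 8, 10, 1, 2, 3, 4, 6, 9, 5, so processing vertices in that order labels each vertex after all of its successors.
7: no outgoing edge → L
8: W (go to 7, an L position)
10: W (go to 7, an L position)
1: W (go to 7, an L position)
2: L (sole option 10(W) is W)
3: W (go to 2, an L position)
4: W (go to 2, an L position)
6: W (go to 7, an L position)
9: W (go to 7, an L position)
5: L (options 9(W), 6(W) are all W)
The losing starting vertices are exactly the entries labelled L in this table (3 of them).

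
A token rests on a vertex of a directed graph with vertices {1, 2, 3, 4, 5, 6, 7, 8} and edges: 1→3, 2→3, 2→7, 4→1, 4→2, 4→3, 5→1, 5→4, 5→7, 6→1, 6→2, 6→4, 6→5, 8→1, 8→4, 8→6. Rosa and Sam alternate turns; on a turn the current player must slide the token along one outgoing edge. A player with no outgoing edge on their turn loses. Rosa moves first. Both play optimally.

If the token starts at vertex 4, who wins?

Rosa wins.

Positions with no move are L. A position that does have a move is losing for the player to move precisely when every available move leads to a winning position for the opponent. Fill in the labels:
Every edge goes from a vertex to one that appears earlier in the order 7, 3, 2, 1, 4, 5, 6, 8, so processing vertices in that order labels each vertex after all of its successors.
7: no outgoing edge → L
3: no outgoing edge → L
2: W (go to 3, an L position)
1: W (go to 3, an L position)
4: W (go to 3, an L position)
5: W (go to 7, an L position)
6: L (options 5(W), 4(W), 1(W), 2(W) are all W)
8: W (go to 6, an L position)
From 4 Rosa can move to 3, reaching an L position.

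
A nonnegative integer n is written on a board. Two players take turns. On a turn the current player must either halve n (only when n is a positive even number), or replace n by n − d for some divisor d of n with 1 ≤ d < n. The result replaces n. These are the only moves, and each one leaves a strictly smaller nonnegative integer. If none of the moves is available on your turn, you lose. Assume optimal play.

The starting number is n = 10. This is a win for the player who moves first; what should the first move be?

Move to 5.

Use the standard recursion: the mover loses at a terminal position; elsewhere, the mover wins exactly when some move hands the opponent an L position.
n=0: no move → L
n=1: no move → L
n=2: can move to 1, which is L ⇒ W
n=3: the only move is to 2(W), a W ⇒ L
n=4: can move to 3, which is L ⇒ W
n=5: the only move is to 4(W), a W ⇒ L
n=6: can move to 3, which is L ⇒ W
n=7: the only move is to 6(W), a W ⇒ L
n=8: can move to 7, which is L ⇒ W
n=9: moves to 6(W), 8(W); every one is W ⇒ L
n=10: can move to 5, which is L ⇒ W
From 10, the L positions reachable in one move are: 5, 9. Any move reaching one of these is winning.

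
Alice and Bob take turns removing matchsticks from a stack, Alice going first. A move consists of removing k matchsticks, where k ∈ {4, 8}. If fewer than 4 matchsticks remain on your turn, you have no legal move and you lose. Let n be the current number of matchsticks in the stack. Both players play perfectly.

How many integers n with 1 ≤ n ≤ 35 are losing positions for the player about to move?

Build the W/L table. Terminal = L. A non-terminal position is W if it has a move to some L; otherwise it is L.
n=0: no move → L
n=1: no move → L
n=2: no move → L
n=3: no move → L
n=4: W (go to 0, an L position)
n=5: W (go to 1, an L position)
n=6: W (go to 2, an L position)
n=7: W (go to 3, an L position)
n=8: W (go to 0, an L position)
n=9: W (go to 1, an L position)
n=10: W (go to 2, an L position)
n=11: W (go to 3, an L position)
n=12: L (options 8(W), 4(W) are all W)
n=13: L (options 9(W), 5(W) are all W)
n=14: L (options 10(W), 6(W) are all W)
n=15: L (options 11(W), 7(W) are all W)
n=16: W (go to 12, an L position)
n=17: W (go to 13, an L position)
n=18: W (go to 14, an L position)
n=19: W (go to 15, an L position)
n=20: W (go to 12, an L position)
n=21: W (go to 13, an L position)
n=22: W (go to 14, an L position)
n=23: W (go to 15, an L position)
n=24: L (options 20(W), 16(W) are all W)
n=25: L (options 21(W), 17(W) are all W)
n=26: L (options 22(W), 18(W) are all W)
n=27: L (options 23(W), 19(W) are all W)
n=28: W (go to 24, an L position)
n=29: W (go to 25, an L position)
n=30: W (go to 26, an L position)
n=31: W (go to 27, an L position)
n=32: W (go to 24, an L position)
n=33: W (go to 25, an L position)
n=34: W (go to 26, an L position)
n=35: W (go to 27, an L position)
L entries with 1 ≤ n ≤ 35 (n=0 is outside the asked range and is not counted): n = 1, 2, 3, 12, 13, 14, 15, 24, 25, 26, 27; that makes 11.

11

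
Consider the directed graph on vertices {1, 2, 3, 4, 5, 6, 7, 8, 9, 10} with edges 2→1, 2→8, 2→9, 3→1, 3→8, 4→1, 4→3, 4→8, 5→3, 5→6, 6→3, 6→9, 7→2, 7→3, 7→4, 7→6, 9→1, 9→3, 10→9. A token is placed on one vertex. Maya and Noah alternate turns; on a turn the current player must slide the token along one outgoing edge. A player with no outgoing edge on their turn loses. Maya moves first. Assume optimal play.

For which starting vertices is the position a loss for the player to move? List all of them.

1, 6, 8, 10

Compute win/loss labels from the base case upward. A position with no move is L. Any other position is W if it can reach an L in one move, else L.
Every edge goes from a vertex to one that appears earlier in the order 8, 1, 3, 4, 9, 6, 2, 5, 7, 10, so processing vertices in that order labels each vertex after all of its successors.
8: no outgoing edge → L
1: no outgoing edge → L
3: →1(L), so W
4: →1(L), so W
9: →1(L), so W
6: →9(W), 3(W) — all W, so L
2: →1(L), so W
5: →6(L), so W
7: →6(L), so W
10: →9(W) only, which is W, so L
The losing starting vertices are exactly the entries labelled L in this table (4 of them).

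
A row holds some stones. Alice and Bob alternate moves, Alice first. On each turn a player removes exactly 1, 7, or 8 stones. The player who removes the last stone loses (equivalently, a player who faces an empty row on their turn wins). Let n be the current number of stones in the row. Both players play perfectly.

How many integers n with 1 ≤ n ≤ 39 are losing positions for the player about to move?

Work bottom-up. With no move the player to move wins. Otherwise the position is W if at least one move leads to an L position for the opponent, and L if every move leads to a W.
n=0: no move; the opponent has just taken the last stone and therefore loses → W
n=1: →0(W) only, which is W, so L
n=2: →1(L), so W
n=3: →2(W) only, which is W, so L
n=4: →3(L), so W
n=5: →4(W) only, which is W, so L
n=6: →5(L), so W
n=7: →6(W), 0(W) — all W, so L
n=8: →7(L), so W
n=9: →1(L), so W
n=10: →3(L), so W
n=11: →3(L), so W
n=12: →5(L), so W
n=13: →5(L), so W
n=14: →7(L), so W
n=15: →7(L), so W
n=16: →15(W), 9(W), 8(W) — all W, so L
n=17: →16(L), so W
n=18: →17(W), 11(W), 10(W) — all W, so L
n=19: →18(L), so W
n=20: →19(W), 13(W), 12(W) — all W, so L
n=21: →20(L), so W
n=22: →21(W), 15(W), 14(W) — all W, so L
n=23: →22(L), so W
n=24: →16(L), so W
n=25: →18(L), so W
n=26: →18(L), so W
n=27: →20(L), so W
n=28: →20(L), so W
n=29: →22(L), so W
n=30: →22(L), so W
n=31: →30(W), 24(W), 23(W) — all W, so L
n=32: →31(L), so W
n=33: →32(W), 26(W), 25(W) — all W, so L
n=34: →33(L), so W
n=35: →34(W), 28(W), 27(W) — all W, so L
n=36: →35(L), so W
n=37: →36(W), 30(W), 29(W) — all W, so L
n=38: →37(L), so W
n=39: →31(L), so W
L entries with 1 ≤ n ≤ 39 (the range starts at n=1): n = 1, 3, 5, 7, 16, 18, 20, 22, 31, 33, 35, 37; that makes 12.

12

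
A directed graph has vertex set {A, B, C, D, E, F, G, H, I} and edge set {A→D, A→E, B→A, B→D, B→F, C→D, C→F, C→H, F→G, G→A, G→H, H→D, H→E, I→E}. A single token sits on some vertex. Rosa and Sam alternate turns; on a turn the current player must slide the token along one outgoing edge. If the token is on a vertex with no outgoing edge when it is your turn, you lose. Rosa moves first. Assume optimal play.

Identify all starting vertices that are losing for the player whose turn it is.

Use the standard recursion: the mover loses at a terminal position; elsewhere, the mover wins exactly when some move hands the opponent an L position.
Every edge goes from a vertex to one that appears earlier in the order E, D, H, A, G, I, F, B, C, so processing vertices in that order labels each vertex after all of its successors.
E: no outgoing edge → L
D: no outgoing edge → L
H: can move to D, which is L ⇒ W
A: can move to D, which is L ⇒ W
G: moves to A(W), H(W); every one is W ⇒ L
I: can move to E, which is L ⇒ W
F: can move to G, which is L ⇒ W
B: can move to D, which is L ⇒ W
C: can move to D, which is L ⇒ W
Reading off the rows marked L gives the requested list; there are 3 such vertices.

D, E, G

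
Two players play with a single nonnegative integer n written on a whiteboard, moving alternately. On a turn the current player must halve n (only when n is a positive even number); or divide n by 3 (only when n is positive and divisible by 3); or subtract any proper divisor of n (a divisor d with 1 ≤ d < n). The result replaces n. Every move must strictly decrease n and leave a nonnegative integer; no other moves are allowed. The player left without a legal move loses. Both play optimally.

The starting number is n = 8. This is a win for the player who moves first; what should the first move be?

Use the standard recursion: the mover loses at a terminal position; elsewhere, the mover wins exactly when some move hands the opponent an L position.
n=0: no move → L
n=1: no move → L
n=2: can move to 1, which is L ⇒ W
n=3: can move to 1, which is L ⇒ W
n=4: moves to 2(W), 3(W); every one is W ⇒ L
n=5: can move to 4, which is L ⇒ W
n=6: can move to 4, which is L ⇒ W
n=7: the only move is to 6(W), a W ⇒ L
n=8: can move to 4, which is L ⇒ W
From 8, the L positions reachable in one move are: 4, 7. Any move reaching one of these is winning.

Move to 4.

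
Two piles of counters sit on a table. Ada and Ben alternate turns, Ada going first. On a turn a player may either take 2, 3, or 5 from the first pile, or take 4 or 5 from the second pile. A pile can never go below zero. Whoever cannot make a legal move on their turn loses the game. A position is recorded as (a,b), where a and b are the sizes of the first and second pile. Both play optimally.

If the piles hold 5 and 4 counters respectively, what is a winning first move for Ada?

Work bottom-up. With no move the player to move loses. Otherwise the position is W if at least one move leads to an L position for the opponent, and L if every move leads to a W.
No move ever increases a pile, so every position that can arise here has a ≤ 5 and b ≤ 4; it is enough to label the cells with 0 ≤ a ≤ 5 and 0 ≤ b ≤ 4.
Every move lowers a or b (never raises either), so fill the grid row by row in increasing a, and left to right within a row: each cell's successors are then already labelled.
      b=0  b=1  b=2  b=3  b=4
a=0:    L    L    L    L    W
a=1:    L    L    L    L    W
a=2:    W    W    W    W    L
a=3:    W    W    W    W    L
a=4:    W    W    W    W    W
a=5:    W    W    W    W    W
Cells with no legal move (terminal, hence L): (0,0), (0,1), (0,2), (0,3), (1,0), (1,1), (1,2), (1,3).
The remaining L cells, each justified by listing all of its moves:
(2,4): →(0,4)(W), (2,0)(W) — all W, so L
(3,4): →(1,4)(W), (0,4)(W), (3,0)(W) — all W, so L
Every other cell has at least one move into one of the L cells above, so it is W.
From (5,4), the L positions reachable in one move are: (3,4), (2,4). Any move reaching one of these is winning.

Move to (3,4).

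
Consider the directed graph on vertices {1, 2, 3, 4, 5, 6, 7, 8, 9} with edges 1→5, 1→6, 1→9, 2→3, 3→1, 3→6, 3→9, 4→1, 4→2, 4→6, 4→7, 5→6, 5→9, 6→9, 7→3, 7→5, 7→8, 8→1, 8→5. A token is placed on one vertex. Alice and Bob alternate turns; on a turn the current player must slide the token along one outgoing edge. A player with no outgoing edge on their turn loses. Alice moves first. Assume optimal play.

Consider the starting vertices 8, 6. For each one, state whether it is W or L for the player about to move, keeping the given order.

8: L, 6: W

Build the W/L table. Terminal = L. A non-terminal position is W if it has a move to some L; otherwise it is L.
Every edge goes from a vertex to one that appears earlier in the order 9, 6, 5, 1, 8, 3, 7, 2, 4, so processing vertices in that order labels each vertex after all of its successors.
9: no outgoing edge → L
6: can move to 9, which is L ⇒ W
5: can move to 9, which is L ⇒ W
1: can move to 9, which is L ⇒ W
8: moves to 1(W), 5(W); every one is W ⇒ L
3: can move to 9, which is L ⇒ W
7: can move to 8, which is L ⇒ W
2: the only move is to 3(W), a W ⇒ L
4: can move to 2, which is L ⇒ W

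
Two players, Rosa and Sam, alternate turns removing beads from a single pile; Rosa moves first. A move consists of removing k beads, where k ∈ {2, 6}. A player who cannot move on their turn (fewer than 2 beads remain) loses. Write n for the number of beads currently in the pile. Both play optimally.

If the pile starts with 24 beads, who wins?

Sam wins.

Work bottom-up. With no move the player to move loses. Otherwise the position is W if at least one move leads to an L position for the opponent, and L if every move leads to a W.
n=0: no move → L
n=1: no move → L
n=2: W (go to 0, an L position)
n=3: W (go to 1, an L position)
n=4: L (sole option 2(W) is W)
n=5: L (sole option 3(W) is W)
n=6: W (go to 4, an L position)
n=7: W (go to 5, an L position)
n=8: L (options 6(W), 2(W) are all W)
n=9: L (options 7(W), 3(W) are all W)
n=10: W (go to 8, an L position)
n=11: W (go to 9, an L position)
n=12: L (options 10(W), 6(W) are all W)
n=13: L (options 11(W), 7(W) are all W)
n=14: W (go to 12, an L position)
n=15: W (go to 13, an L position)
n=16: L (options 14(W), 10(W) are all W)
n=17: L (options 15(W), 11(W) are all W)
n=18: W (go to 16, an L position)
n=19: W (go to 17, an L position)
n=20: L (options 18(W), 14(W) are all W)
n=21: L (options 19(W), 15(W) are all W)
n=22: W (go to 20, an L position)
n=23: W (go to 21, an L position)
n=24: L (options 22(W), 18(W) are all W)
Every move from 24 reaches a W position, so the mover loses.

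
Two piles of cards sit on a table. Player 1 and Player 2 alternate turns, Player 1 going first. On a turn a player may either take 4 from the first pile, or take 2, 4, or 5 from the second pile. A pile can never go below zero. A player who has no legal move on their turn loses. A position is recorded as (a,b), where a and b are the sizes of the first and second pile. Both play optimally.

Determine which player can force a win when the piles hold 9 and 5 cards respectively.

Compute win/loss labels from the base case upward. A position with no move is L. Any other position is W if it can reach an L in one move, else L.
No move ever increases a pile, so every position that can arise here has a ≤ 9 and b ≤ 5; it is enough to label the cells with 0 ≤ a ≤ 9 and 0 ≤ b ≤ 5.
Every move lowers a or b (never raises either), so fill the grid row by row in increasing a, and left to right within a row: each cell's successors are then already labelled.
      b=0  b=1  b=2  b=3  b=4  b=5
a=0:    L    L    W    W    W    W
a=1:    L    L    W    W    W    W
a=2:    L    L    W    W    W    W
a=3:    L    L    W    W    W    W
a=4:    W    W    L    L    W    W
a=5:    W    W    L    L    W    W
a=6:    W    W    L    L    W    W
a=7:    W    W    L    L    W    W
a=8:    L    L    W    W    W    W
a=9:    L    L    W    W    W    W
Cells with no legal move (terminal, hence L): (0,0), (0,1), (1,0), (1,1), (2,0), (2,1), (3,0), (3,1).
The remaining L cells, each justified by listing all of its moves:
(4,2): moves to (0,2)(W), (4,0)(W); every one is W ⇒ L
(4,3): moves to (0,3)(W), (4,1)(W); every one is W ⇒ L
(5,2): moves to (1,2)(W), (5,0)(W); every one is W ⇒ L
(5,3): moves to (1,3)(W), (5,1)(W); every one is W ⇒ L
(6,2): moves to (2,2)(W), (6,0)(W); every one is W ⇒ L
(6,3): moves to (2,3)(W), (6,1)(W); every one is W ⇒ L
(7,2): moves to (3,2)(W), (7,0)(W); every one is W ⇒ L
(7,3): moves to (3,3)(W), (7,1)(W); every one is W ⇒ L
(8,0): the only move is to (4,0)(W), a W ⇒ L
(8,1): the only move is to (4,1)(W), a W ⇒ L
(9,0): the only move is to (5,0)(W), a W ⇒ L
(9,1): the only move is to (5,1)(W), a W ⇒ L
Every other cell has at least one move into one of the L cells above, so it is W.
The starting position (9,5) is W: Player 1 should move to (9,1), handing over an L position.

Player 1 wins.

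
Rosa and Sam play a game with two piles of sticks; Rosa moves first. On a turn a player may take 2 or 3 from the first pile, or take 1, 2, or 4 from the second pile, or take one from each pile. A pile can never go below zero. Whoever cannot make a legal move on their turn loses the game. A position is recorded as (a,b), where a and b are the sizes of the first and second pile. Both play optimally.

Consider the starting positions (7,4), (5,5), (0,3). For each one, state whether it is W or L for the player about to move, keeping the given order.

(7,4): W, (5,5): W, (0,3): L

Positions with no move are L. A position that does have a move is losing for the player to move precisely when every available move leads to a winning position for the opponent. Fill in the labels:
No move ever increases a pile, so every position that can arise here has a ≤ 7 and b ≤ 5; it is enough to label the cells with 0 ≤ a ≤ 7 and 0 ≤ b ≤ 5.
Every move lowers a or b (never raises either), so fill the grid row by row in increasing a, and left to right within a row: each cell's successors are then already labelled.
      b=0  b=1  b=2  b=3  b=4  b=5
a=0:    L    W    W    L    W    W
a=1:    L    W    W    L    W    W
a=2:    W    W    L    W    W    L
a=3:    W    L    W    W    L    W
a=4:    W    L    W    W    L    W
a=5:    L    W    W    L    W    W
a=6:    L    W    W    L    W    W
a=7:    W    W    L    W    W    L
Cells with no legal move (terminal, hence L): (0,0), (1,0).
The remaining L cells, each justified by listing all of its moves:
(0,3): moves to (0,2)(W), (0,1)(W); every one is W ⇒ L
(1,3): moves to (1,2)(W), (1,1)(W), (0,2)(W); every one is W ⇒ L
(2,2): moves to (0,2)(W), (2,1)(W), (2,0)(W), (1,1)(W); every one is W ⇒ L
(2,5): moves to (0,5)(W), (2,4)(W), (2,3)(W), (2,1)(W), (1,4)(W); every one is W ⇒ L
(3,1): moves to (1,1)(W), (0,1)(W), (3,0)(W), (2,0)(W); every one is W ⇒ L
(3,4): moves to (1,4)(W), (0,4)(W), (3,3)(W), (3,2)(W), (3,0)(W), (2,3)(W); every one is W ⇒ L
(4,1): moves to (2,1)(W), (1,1)(W), (4,0)(W), (3,0)(W); every one is W ⇒ L
(4,4): moves to (2,4)(W), (1,4)(W), (4,3)(W), (4,2)(W), (4,0)(W), (3,3)(W); every one is W ⇒ L
(5,0): moves to (3,0)(W), (2,0)(W); every one is W ⇒ L
(5,3): moves to (3,3)(W), (2,3)(W), (5,2)(W), (5,1)(W), (4,2)(W); every one is W ⇒ L
(6,0): moves to (4,0)(W), (3,0)(W); every one is W ⇒ L
(6,3): moves to (4,3)(W), (3,3)(W), (6,2)(W), (6,1)(W), (5,2)(W); every one is W ⇒ L
(7,2): moves to (5,2)(W), (4,2)(W), (7,1)(W), (7,0)(W), (6,1)(W); every one is W ⇒ L
(7,5): moves to (5,5)(W), (4,5)(W), (7,4)(W), (7,3)(W), (7,1)(W), (6,4)(W); every one is W ⇒ L
Every other cell has at least one move into one of the L cells above, so it is W.
(7,4): the move to (4,4) reaches an L cell, so W
(5,5): the move to (2,5) reaches an L cell, so W
(0,3): one of the L cells justified above, so L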